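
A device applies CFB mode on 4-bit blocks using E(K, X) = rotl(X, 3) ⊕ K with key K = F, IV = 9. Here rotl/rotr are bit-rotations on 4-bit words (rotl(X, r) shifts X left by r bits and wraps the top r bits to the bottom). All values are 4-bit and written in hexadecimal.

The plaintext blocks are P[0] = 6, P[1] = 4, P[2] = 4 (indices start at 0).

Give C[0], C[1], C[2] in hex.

CFB encryption: C_i = P_i ⊕ E(K, C_{i−1}), with C_{−1} = IV.
C[0]: E(K, 9) = 3; 6 ⊕ 3 = 5.
C[1]: E(K, 5) = 5; 4 ⊕ 5 = 1.
C[2]: E(K, 1) = 7; 4 ⊕ 7 = 3.

C[0] = 5, C[1] = 1, C[2] = 3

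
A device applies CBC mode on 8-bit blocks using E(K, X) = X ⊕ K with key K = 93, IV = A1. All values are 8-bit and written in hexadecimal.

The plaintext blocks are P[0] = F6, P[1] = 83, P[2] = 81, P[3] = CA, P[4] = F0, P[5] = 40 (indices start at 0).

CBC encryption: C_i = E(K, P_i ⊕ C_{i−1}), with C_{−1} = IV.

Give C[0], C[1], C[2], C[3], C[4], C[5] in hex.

C[0]: P[0] ⊕ A1 = 57; E(K, 57) = C4.
C[1]: P[1] ⊕ C4 = 47; E(K, 47) = D4.
C[2]: P[2] ⊕ D4 = 55; E(K, 55) = C6.
C[3]: P[3] ⊕ C6 = 0C; E(K, 0C) = 9F.
C[4]: P[4] ⊕ 9F = 6F; E(K, 6F) = FC.
C[5]: P[5] ⊕ FC = BC; E(K, BC) = 2F.

C[0] = C4, C[1] = D4, C[2] = C6, C[3] = 9F, C[4] = FC, C[5] = 2F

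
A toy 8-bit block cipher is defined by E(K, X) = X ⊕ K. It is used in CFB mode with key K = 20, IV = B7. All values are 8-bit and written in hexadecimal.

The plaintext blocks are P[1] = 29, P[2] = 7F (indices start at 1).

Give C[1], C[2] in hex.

C[1] = BE, C[2] = E1

CFB encryption: C_i = P_i ⊕ E(K, C_{i−1}), with C_{0} = IV.
C[1]: E(K, B7) = 97; 29 ⊕ 97 = BE.
C[2]: E(K, BE) = 9E; 7F ⊕ 9E = E1.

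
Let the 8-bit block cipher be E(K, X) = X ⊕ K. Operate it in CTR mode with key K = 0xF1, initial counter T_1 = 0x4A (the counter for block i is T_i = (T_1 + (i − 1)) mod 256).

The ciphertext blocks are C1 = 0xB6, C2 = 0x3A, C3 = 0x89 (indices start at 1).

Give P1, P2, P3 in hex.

P1 = 0x0D, P2 = 0x80, P3 = 0x34

CTR decryption: S_i = E(K, T_i) where T_i is the counter for block i; P_i = C_i ⊕ S_i.
P1: T = 0x4A, S = E(K, T) = 0xBB; 0xB6 ⊕ 0xBB = 0x0D.
P2: T = 0x4B, S = E(K, T) = 0xBA; 0x3A ⊕ 0xBA = 0x80.
P3: T = 0x4C, S = E(K, T) = 0xBD; 0x89 ⊕ 0xBD = 0x34.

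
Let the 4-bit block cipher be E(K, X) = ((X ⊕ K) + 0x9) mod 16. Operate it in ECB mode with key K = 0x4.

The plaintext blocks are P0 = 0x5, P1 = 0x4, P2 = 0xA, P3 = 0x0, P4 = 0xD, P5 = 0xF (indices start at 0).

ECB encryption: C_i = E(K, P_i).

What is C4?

C4 = 0x2

C4: E(K, 0xD) = 0x2.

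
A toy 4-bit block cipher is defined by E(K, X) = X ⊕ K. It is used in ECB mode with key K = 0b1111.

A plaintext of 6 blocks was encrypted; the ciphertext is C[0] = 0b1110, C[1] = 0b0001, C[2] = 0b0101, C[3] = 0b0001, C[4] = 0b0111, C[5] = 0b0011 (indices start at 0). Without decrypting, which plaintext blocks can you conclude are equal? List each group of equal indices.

P[1] = P[3]

ECB encrypts each block independently with the same key, so equal ciphertext blocks imply equal plaintext blocks.
C[1] = C[3] = 0b0001, so P[1] = P[3].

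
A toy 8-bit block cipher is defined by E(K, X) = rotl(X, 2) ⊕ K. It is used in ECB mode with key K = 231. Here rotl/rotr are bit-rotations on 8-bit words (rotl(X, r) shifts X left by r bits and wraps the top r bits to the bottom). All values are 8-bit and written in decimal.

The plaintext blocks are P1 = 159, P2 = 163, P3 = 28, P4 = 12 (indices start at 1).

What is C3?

ECB encryption: C_i = E(K, P_i).
C3: E(K, 28) = 151.

C3 = 151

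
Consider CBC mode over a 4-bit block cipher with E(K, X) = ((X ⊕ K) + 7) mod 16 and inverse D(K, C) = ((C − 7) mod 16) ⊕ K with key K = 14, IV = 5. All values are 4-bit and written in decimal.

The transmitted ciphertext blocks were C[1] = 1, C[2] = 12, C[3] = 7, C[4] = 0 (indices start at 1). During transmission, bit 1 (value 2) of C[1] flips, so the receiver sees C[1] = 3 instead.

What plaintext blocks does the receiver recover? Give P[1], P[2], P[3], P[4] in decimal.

CBC decryption: P_i = D(K, C_i) ⊕ C_{i−1}, with C_{0} = IV.
Only C[1] changed, to 3. In CBC, a change in C_i garbles P_i and flips the same bit in P_{i+1}. Decrypting the received ciphertext:
P[1]: D(K, 3) = 2; 2 ⊕ 5 = 7.
P[2]: D(K, 12) = 11; 11 ⊕ 3 = 8.
P[3]: D(K, 7) = 14; 14 ⊕ 12 = 2.
P[4]: D(K, 0) = 7; 7 ⊕ 7 = 0.
Blocks that differ from the original plaintext: P[1], P[2].

P[1] = 7, P[2] = 8, P[3] = 2, P[4] = 0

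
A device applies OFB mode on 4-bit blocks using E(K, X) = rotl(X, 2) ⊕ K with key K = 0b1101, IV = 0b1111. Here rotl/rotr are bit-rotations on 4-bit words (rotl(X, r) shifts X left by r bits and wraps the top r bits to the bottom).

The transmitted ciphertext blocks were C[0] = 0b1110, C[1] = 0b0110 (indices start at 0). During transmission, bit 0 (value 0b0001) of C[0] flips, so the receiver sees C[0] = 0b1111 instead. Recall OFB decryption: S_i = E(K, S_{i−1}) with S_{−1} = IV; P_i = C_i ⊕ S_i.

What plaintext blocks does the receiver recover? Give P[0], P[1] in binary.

P[0] = 0b1101, P[1] = 0b0011

Only C[0] changed, to 0b1111. In OFB, a change in C_i flips the same bit in P_i only; the keystream is unaffected. Decrypting the received ciphertext:
P[0]: S = E(K, 0b1111) = 0b0010; 0b1111 ⊕ 0b0010 = 0b1101.
P[1]: S = E(K, 0b0010) = 0b0101; 0b0110 ⊕ 0b0101 = 0b0011.
Blocks that differ from the original plaintext: P[0].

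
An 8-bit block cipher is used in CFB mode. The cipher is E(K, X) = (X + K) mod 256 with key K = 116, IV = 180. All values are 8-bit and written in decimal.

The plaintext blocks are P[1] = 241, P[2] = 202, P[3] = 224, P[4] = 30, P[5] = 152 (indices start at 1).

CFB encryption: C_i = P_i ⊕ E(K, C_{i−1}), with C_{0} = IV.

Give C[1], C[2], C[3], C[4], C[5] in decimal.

C[1]: E(K, 180) = 40; 241 ⊕ 40 = 217.
C[2]: E(K, 217) = 77; 202 ⊕ 77 = 135.
C[3]: E(K, 135) = 251; 224 ⊕ 251 = 27.
C[4]: E(K, 27) = 143; 30 ⊕ 143 = 145.
C[5]: E(K, 145) = 5; 152 ⊕ 5 = 157.

C[1] = 217, C[2] = 135, C[3] = 27, C[4] = 145, C[5] = 157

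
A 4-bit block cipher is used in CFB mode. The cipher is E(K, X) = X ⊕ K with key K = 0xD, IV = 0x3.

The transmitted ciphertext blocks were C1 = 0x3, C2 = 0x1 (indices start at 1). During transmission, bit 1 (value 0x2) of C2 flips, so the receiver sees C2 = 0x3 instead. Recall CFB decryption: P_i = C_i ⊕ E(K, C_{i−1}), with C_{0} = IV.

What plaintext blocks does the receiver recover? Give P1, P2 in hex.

Only C2 changed, to 0x3. In CFB, a change in C_i flips the same bit in P_i and garbles P_{i+1}. Decrypting the received ciphertext:
P1: E(K, 0x3) = 0xE; 0x3 ⊕ 0xE = 0xD.
P2: E(K, 0x3) = 0xE; 0x3 ⊕ 0xE = 0xD.
Blocks that differ from the original plaintext: P2.

P1 = 0xD, P2 = 0xD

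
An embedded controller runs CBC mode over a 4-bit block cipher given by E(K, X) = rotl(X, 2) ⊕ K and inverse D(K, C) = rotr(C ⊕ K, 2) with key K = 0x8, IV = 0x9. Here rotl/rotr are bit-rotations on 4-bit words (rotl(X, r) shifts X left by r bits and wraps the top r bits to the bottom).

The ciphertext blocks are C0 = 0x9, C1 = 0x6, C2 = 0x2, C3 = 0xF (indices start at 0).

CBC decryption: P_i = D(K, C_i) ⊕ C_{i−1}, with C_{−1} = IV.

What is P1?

P1: D(K, 0x6) = 0xB; 0xB ⊕ 0x9 = 0x2.

P1 = 0x2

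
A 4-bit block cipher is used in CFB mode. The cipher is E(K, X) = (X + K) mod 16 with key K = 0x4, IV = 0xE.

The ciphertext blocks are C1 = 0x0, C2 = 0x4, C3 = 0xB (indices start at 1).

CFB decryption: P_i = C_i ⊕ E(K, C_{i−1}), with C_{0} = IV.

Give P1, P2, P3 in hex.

P1: E(K, 0xE) = 0x2; 0x0 ⊕ 0x2 = 0x2.
P2: E(K, 0x0) = 0x4; 0x4 ⊕ 0x4 = 0x0.
P3: E(K, 0x4) = 0x8; 0xB ⊕ 0x8 = 0x3.

P1 = 0x2, P2 = 0x0, P3 = 0x3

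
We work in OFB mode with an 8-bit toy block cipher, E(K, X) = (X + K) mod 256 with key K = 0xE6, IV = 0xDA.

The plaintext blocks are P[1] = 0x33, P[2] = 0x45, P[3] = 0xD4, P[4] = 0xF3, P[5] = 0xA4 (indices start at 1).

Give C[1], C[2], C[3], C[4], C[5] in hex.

OFB encryption: S_i = E(K, S_{i−1}) with S_{0} = IV; C_i = P_i ⊕ S_i.
C[1]: S = E(K, 0xDA) = 0xC0; 0x33 ⊕ 0xC0 = 0xF3.
C[2]: S = E(K, 0xC0) = 0xA6; 0x45 ⊕ 0xA6 = 0xE3.
C[3]: S = E(K, 0xA6) = 0x8C; 0xD4 ⊕ 0x8C = 0x58.
C[4]: S = E(K, 0x8C) = 0x72; 0xF3 ⊕ 0x72 = 0x81.
C[5]: S = E(K, 0x72) = 0x58; 0xA4 ⊕ 0x58 = 0xFC.

C[1] = 0xF3, C[2] = 0xE3, C[3] = 0x58, C[4] = 0x81, C[5] = 0xFC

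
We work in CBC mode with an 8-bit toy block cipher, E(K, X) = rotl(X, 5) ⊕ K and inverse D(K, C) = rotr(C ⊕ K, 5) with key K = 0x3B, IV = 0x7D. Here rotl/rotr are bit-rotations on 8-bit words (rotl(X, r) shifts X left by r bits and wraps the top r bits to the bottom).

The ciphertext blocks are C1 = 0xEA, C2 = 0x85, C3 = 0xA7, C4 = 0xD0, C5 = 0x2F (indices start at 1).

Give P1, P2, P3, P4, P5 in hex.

P1 = 0xF3, P2 = 0x1F, P3 = 0x61, P4 = 0xF8, P5 = 0x70

CBC decryption: P_i = D(K, C_i) ⊕ C_{i−1}, with C_{0} = IV.
P1: D(K, 0xEA) = 0x8E; 0x8E ⊕ 0x7D = 0xF3.
P2: D(K, 0x85) = 0xF5; 0xF5 ⊕ 0xEA = 0x1F.
P3: D(K, 0xA7) = 0xE4; 0xE4 ⊕ 0x85 = 0x61.
P4: D(K, 0xD0) = 0x5F; 0x5F ⊕ 0xA7 = 0xF8.
P5: D(K, 0x2F) = 0xA0; 0xA0 ⊕ 0xD0 = 0x70.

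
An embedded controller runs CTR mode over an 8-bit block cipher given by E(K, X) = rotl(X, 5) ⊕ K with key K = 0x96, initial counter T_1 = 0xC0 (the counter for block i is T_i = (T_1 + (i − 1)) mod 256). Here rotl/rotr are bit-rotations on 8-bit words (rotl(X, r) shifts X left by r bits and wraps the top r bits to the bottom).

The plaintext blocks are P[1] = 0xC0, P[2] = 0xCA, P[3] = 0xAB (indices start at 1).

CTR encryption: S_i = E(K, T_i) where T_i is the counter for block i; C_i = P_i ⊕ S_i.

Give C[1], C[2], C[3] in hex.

C[1] = 0x4E, C[2] = 0x64, C[3] = 0x65

C[1]: T = 0xC0, S = E(K, T) = 0x8E; 0xC0 ⊕ 0x8E = 0x4E.
C[2]: T = 0xC1, S = E(K, T) = 0xAE; 0xCA ⊕ 0xAE = 0x64.
C[3]: T = 0xC2, S = E(K, T) = 0xCE; 0xAB ⊕ 0xCE = 0x65.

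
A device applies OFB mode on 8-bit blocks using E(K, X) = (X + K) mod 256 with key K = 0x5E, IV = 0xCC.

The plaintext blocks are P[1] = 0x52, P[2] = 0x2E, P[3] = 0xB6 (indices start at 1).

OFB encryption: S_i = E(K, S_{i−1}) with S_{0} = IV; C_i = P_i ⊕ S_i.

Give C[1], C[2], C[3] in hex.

C[1]: S = E(K, 0xCC) = 0x2A; 0x52 ⊕ 0x2A = 0x78.
C[2]: S = E(K, 0x2A) = 0x88; 0x2E ⊕ 0x88 = 0xA6.
C[3]: S = E(K, 0x88) = 0xE6; 0xB6 ⊕ 0xE6 = 0x50.

C[1] = 0x78, C[2] = 0xA6, C[3] = 0x50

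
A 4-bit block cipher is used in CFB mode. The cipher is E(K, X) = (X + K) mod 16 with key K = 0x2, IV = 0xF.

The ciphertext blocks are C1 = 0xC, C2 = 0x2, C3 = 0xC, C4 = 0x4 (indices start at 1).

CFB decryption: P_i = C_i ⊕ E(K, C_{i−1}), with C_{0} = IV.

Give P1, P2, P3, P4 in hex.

P1 = 0xD, P2 = 0xC, P3 = 0x8, P4 = 0xA

P1: E(K, 0xF) = 0x1; 0xC ⊕ 0x1 = 0xD.
P2: E(K, 0xC) = 0xE; 0x2 ⊕ 0xE = 0xC.
P3: E(K, 0x2) = 0x4; 0xC ⊕ 0x4 = 0x8.
P4: E(K, 0xC) = 0xE; 0x4 ⊕ 0xE = 0xA.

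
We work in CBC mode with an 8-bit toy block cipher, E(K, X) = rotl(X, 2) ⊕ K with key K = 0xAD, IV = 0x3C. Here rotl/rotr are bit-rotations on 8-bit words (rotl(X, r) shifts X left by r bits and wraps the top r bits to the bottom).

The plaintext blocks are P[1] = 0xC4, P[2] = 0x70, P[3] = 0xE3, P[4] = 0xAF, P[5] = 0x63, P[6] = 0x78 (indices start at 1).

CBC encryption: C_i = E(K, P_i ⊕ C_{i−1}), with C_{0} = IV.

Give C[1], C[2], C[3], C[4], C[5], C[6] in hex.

C[1]: P[1] ⊕ 0x3C = 0xF8; E(K, 0xF8) = 0x4E.
C[2]: P[2] ⊕ 0x4E = 0x3E; E(K, 0x3E) = 0x55.
C[3]: P[3] ⊕ 0x55 = 0xB6; E(K, 0xB6) = 0x77.
C[4]: P[4] ⊕ 0x77 = 0xD8; E(K, 0xD8) = 0xCE.
C[5]: P[5] ⊕ 0xCE = 0xAD; E(K, 0xAD) = 0x1B.
C[6]: P[6] ⊕ 0x1B = 0x63; E(K, 0x63) = 0x20.

C[1] = 0x4E, C[2] = 0x55, C[3] = 0x77, C[4] = 0xCE, C[5] = 0x1B, C[6] = 0x20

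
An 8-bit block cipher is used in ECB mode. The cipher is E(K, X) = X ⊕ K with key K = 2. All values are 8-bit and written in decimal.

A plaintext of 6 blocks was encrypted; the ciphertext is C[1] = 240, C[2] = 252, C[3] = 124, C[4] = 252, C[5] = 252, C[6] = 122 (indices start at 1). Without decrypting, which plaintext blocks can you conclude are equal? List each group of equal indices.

ECB encrypts each block independently with the same key, so equal ciphertext blocks imply equal plaintext blocks.
C[2] = C[4] = C[5] = 252, so P[2] = P[4] = P[5].

P[2] = P[4] = P[5]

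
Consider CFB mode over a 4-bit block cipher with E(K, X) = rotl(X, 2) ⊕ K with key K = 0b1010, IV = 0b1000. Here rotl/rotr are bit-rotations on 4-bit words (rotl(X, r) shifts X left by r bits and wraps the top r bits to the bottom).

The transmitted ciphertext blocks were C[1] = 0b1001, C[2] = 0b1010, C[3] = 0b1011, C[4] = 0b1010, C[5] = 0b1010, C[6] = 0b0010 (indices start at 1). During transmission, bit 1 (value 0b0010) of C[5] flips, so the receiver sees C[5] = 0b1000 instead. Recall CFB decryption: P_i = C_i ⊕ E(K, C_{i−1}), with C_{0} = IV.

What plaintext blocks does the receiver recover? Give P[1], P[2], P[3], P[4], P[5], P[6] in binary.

Only C[5] changed, to 0b1000. In CFB, a change in C_i flips the same bit in P_i and garbles P_{i+1}. Decrypting the received ciphertext:
P[1]: E(K, 0b1000) = 0b1000; 0b1001 ⊕ 0b1000 = 0b0001.
P[2]: E(K, 0b1001) = 0b1100; 0b1010 ⊕ 0b1100 = 0b0110.
P[3]: E(K, 0b1010) = 0b0000; 0b1011 ⊕ 0b0000 = 0b1011.
P[4]: E(K, 0b1011) = 0b0100; 0b1010 ⊕ 0b0100 = 0b1110.
P[5]: E(K, 0b1010) = 0b0000; 0b1000 ⊕ 0b0000 = 0b1000.
P[6]: E(K, 0b1000) = 0b1000; 0b0010 ⊕ 0b1000 = 0b1010.
Blocks that differ from the original plaintext: P[5], P[6].

P[1] = 0b0001, P[2] = 0b0110, P[3] = 0b1011, P[4] = 0b1110, P[5] = 0b1000, P[6] = 0b1010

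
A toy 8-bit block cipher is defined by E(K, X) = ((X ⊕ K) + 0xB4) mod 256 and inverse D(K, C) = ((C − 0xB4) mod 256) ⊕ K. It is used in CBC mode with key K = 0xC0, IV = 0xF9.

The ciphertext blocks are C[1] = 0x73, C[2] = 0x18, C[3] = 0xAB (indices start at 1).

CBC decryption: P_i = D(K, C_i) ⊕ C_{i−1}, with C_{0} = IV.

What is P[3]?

P[3]: D(K, 0xAB) = 0x37; 0x37 ⊕ 0x18 = 0x2F.

P[3] = 0x2F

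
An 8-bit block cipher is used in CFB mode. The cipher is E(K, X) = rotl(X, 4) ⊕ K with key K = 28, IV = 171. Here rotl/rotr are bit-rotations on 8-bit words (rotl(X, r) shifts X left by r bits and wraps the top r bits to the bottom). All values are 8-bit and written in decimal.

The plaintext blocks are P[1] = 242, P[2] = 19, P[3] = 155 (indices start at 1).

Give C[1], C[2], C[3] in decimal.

C[1] = 84, C[2] = 74, C[3] = 35

CFB encryption: C_i = P_i ⊕ E(K, C_{i−1}), with C_{0} = IV.
C[1]: E(K, 171) = 166; 242 ⊕ 166 = 84.
C[2]: E(K, 84) = 89; 19 ⊕ 89 = 74.
C[3]: E(K, 74) = 184; 155 ⊕ 184 = 35.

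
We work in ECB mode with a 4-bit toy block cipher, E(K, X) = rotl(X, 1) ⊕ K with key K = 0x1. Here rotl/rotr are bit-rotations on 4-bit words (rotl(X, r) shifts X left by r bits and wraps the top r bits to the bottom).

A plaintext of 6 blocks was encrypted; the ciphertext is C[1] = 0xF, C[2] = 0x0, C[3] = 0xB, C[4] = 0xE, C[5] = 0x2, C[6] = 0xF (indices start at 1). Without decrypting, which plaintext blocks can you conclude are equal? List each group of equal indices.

ECB encrypts each block independently with the same key, so equal ciphertext blocks imply equal plaintext blocks.
C[1] = C[6] = 0xF, so P[1] = P[6].

P[1] = P[6]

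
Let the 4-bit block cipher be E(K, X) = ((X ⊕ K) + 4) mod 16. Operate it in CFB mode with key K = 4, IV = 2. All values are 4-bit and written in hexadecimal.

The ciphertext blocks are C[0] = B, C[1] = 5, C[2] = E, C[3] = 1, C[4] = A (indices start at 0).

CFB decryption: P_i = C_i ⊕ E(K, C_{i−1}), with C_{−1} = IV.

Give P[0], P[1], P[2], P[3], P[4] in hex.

P[0] = 1, P[1] = 6, P[2] = B, P[3] = F, P[4] = 3

P[0]: E(K, 2) = A; B ⊕ A = 1.
P[1]: E(K, B) = 3; 5 ⊕ 3 = 6.
P[2]: E(K, 5) = 5; E ⊕ 5 = B.
P[3]: E(K, E) = E; 1 ⊕ E = F.
P[4]: E(K, 1) = 9; A ⊕ 9 = 3.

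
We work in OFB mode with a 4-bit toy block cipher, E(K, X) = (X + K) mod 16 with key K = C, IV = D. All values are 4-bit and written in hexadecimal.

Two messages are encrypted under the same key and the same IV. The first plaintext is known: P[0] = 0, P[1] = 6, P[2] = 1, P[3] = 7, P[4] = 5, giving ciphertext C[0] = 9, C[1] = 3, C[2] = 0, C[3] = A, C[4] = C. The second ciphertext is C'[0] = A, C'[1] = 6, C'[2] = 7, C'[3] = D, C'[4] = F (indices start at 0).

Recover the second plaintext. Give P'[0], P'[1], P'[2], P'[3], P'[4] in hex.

In OFB with a reused IV, both messages share the same keystream S_i, so C_i ⊕ C'_i = P_i ⊕ P'_i and thus P'_i = P_i ⊕ C_i ⊕ C'_i.
P'[0]: 0 ⊕ 9 ⊕ A = 3.
P'[1]: 6 ⊕ 3 ⊕ 6 = 3.
P'[2]: 1 ⊕ 0 ⊕ 7 = 6.
P'[3]: 7 ⊕ A ⊕ D = 0.
P'[4]: 5 ⊕ C ⊕ F = 6.

P'[0] = 3, P'[1] = 3, P'[2] = 6, P'[3] = 0, P'[4] = 6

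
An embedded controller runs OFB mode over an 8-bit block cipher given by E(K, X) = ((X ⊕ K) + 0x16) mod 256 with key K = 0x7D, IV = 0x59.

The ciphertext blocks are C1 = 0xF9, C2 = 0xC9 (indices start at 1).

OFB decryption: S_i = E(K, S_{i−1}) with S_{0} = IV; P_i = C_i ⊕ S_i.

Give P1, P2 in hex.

P1: S = E(K, 0x59) = 0x3A; 0xF9 ⊕ 0x3A = 0xC3.
P2: S = E(K, 0x3A) = 0x5D; 0xC9 ⊕ 0x5D = 0x94.

P1 = 0xC3, P2 = 0x94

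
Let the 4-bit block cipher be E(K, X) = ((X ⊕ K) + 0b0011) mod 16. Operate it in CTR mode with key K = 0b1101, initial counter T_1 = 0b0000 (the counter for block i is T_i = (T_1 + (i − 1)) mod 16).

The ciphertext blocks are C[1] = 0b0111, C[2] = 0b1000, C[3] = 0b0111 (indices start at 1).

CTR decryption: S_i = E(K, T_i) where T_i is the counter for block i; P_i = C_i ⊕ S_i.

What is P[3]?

P[3] = 0b0101

P[3]: T = 0b0010, S = E(K, T) = 0b0010; 0b0111 ⊕ 0b0010 = 0b0101.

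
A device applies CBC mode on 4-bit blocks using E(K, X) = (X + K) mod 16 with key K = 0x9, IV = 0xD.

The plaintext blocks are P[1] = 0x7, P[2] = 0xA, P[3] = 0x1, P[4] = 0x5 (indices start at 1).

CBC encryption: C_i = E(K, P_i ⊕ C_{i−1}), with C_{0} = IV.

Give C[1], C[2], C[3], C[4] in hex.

C[1]: P[1] ⊕ 0xD = 0xA; E(K, 0xA) = 0x3.
C[2]: P[2] ⊕ 0x3 = 0x9; E(K, 0x9) = 0x2.
C[3]: P[3] ⊕ 0x2 = 0x3; E(K, 0x3) = 0xC.
C[4]: P[4] ⊕ 0xC = 0x9; E(K, 0x9) = 0x2.

C[1] = 0x3, C[2] = 0x2, C[3] = 0xC, C[4] = 0x2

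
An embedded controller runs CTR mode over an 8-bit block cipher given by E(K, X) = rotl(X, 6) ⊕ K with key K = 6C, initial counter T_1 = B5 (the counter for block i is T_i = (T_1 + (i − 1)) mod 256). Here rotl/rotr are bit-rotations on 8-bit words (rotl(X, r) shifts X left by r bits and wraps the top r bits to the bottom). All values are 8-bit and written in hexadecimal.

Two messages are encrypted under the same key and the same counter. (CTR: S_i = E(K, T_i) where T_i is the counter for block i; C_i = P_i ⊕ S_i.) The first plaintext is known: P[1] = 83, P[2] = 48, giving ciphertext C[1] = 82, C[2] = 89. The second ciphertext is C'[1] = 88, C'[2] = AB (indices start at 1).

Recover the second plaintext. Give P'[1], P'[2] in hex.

P'[1] = 89, P'[2] = 6A

In CTR with a reused counter, both messages share the same keystream S_i, so C_i ⊕ C'_i = P_i ⊕ P'_i and thus P'_i = P_i ⊕ C_i ⊕ C'_i.
P'[1]: 83 ⊕ 82 ⊕ 88 = 89.
P'[2]: 48 ⊕ 89 ⊕ AB = 6A.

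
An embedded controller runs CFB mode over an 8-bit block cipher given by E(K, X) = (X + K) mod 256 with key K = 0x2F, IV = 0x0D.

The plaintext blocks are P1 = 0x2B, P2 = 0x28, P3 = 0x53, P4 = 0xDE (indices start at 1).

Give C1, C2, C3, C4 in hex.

CFB encryption: C_i = P_i ⊕ E(K, C_{i−1}), with C_{0} = IV.
C1: E(K, 0x0D) = 0x3C; 0x2B ⊕ 0x3C = 0x17.
C2: E(K, 0x17) = 0x46; 0x28 ⊕ 0x46 = 0x6E.
C3: E(K, 0x6E) = 0x9D; 0x53 ⊕ 0x9D = 0xCE.
C4: E(K, 0xCE) = 0xFD; 0xDE ⊕ 0xFD = 0x23.

C1 = 0x17, C2 = 0x6E, C3 = 0xCE, C4 = 0x23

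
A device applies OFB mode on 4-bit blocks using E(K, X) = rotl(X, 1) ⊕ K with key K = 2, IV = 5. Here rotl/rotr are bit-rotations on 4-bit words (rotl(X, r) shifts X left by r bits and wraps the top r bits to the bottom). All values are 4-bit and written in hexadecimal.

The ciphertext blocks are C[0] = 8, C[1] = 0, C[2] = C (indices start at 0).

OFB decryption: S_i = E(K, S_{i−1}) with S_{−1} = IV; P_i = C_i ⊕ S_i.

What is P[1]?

P[1] = 3

P[0]: S = E(K, 5) = 8; 8 ⊕ 8 = 0.
P[1]: S = E(K, 8) = 3; 0 ⊕ 3 = 3.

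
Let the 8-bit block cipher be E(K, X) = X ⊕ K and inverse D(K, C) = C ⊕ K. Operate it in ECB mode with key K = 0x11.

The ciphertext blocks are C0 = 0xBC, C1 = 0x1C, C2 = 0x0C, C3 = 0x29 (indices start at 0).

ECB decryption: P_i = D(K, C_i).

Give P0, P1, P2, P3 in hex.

P0: D(K, 0xBC) = 0xAD.
P1: D(K, 0x1C) = 0x0D.
P2: D(K, 0x0C) = 0x1D.
P3: D(K, 0x29) = 0x38.

P0 = 0xAD, P1 = 0x0D, P2 = 0x1D, P3 = 0x38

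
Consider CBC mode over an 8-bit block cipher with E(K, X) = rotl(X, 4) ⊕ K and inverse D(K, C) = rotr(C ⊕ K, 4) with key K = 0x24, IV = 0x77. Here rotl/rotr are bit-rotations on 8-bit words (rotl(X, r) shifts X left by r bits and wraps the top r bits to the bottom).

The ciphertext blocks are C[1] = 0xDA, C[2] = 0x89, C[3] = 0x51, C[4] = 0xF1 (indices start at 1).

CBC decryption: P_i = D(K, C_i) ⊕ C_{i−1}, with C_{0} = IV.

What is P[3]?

P[3]: D(K, 0x51) = 0x57; 0x57 ⊕ 0x89 = 0xDE.

P[3] = 0xDE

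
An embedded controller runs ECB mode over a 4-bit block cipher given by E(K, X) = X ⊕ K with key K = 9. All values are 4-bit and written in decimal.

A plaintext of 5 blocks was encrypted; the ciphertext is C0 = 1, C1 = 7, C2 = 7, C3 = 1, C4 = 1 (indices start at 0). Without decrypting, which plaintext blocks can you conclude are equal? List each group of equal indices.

P0 = P3 = P4; P1 = P2

ECB encrypts each block independently with the same key, so equal ciphertext blocks imply equal plaintext blocks.
C0 = C3 = C4 = 1, so P0 = P3 = P4.
C1 = C2 = 7, so P1 = P2.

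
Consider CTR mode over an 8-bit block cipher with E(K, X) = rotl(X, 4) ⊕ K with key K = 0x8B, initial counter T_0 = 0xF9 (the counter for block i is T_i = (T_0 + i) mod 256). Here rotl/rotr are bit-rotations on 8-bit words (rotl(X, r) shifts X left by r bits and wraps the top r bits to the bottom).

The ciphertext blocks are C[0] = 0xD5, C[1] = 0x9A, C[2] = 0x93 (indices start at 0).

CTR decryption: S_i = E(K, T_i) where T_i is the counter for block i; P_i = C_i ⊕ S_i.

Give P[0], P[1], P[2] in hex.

P[0] = 0xC1, P[1] = 0xBE, P[2] = 0xA7

P[0]: T = 0xF9, S = E(K, T) = 0x14; 0xD5 ⊕ 0x14 = 0xC1.
P[1]: T = 0xFA, S = E(K, T) = 0x24; 0x9A ⊕ 0x24 = 0xBE.
P[2]: T = 0xFB, S = E(K, T) = 0x34; 0x93 ⊕ 0x34 = 0xA7.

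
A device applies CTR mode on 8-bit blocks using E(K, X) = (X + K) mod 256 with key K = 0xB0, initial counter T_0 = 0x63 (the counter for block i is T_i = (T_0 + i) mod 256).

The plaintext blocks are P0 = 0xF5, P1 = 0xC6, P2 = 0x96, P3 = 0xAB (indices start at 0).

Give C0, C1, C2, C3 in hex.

CTR encryption: S_i = E(K, T_i) where T_i is the counter for block i; C_i = P_i ⊕ S_i.
C0: T = 0x63, S = E(K, T) = 0x13; 0xF5 ⊕ 0x13 = 0xE6.
C1: T = 0x64, S = E(K, T) = 0x14; 0xC6 ⊕ 0x14 = 0xD2.
C2: T = 0x65, S = E(K, T) = 0x15; 0x96 ⊕ 0x15 = 0x83.
C3: T = 0x66, S = E(K, T) = 0x16; 0xAB ⊕ 0x16 = 0xBD.

C0 = 0xE6, C1 = 0xD2, C2 = 0x83, C3 = 0xBD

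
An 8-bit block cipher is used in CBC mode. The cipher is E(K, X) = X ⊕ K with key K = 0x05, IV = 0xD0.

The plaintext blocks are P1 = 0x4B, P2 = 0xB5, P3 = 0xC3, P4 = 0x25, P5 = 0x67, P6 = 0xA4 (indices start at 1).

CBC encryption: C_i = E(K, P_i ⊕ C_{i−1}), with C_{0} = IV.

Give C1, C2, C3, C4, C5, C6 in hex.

C1 = 0x9E, C2 = 0x2E, C3 = 0xE8, C4 = 0xC8, C5 = 0xAA, C6 = 0x0B

C1: P1 ⊕ 0xD0 = 0x9B; E(K, 0x9B) = 0x9E.
C2: P2 ⊕ 0x9E = 0x2B; E(K, 0x2B) = 0x2E.
C3: P3 ⊕ 0x2E = 0xED; E(K, 0xED) = 0xE8.
C4: P4 ⊕ 0xE8 = 0xCD; E(K, 0xCD) = 0xC8.
C5: P5 ⊕ 0xC8 = 0xAF; E(K, 0xAF) = 0xAA.
C6: P6 ⊕ 0xAA = 0x0E; E(K, 0x0E) = 0x0B.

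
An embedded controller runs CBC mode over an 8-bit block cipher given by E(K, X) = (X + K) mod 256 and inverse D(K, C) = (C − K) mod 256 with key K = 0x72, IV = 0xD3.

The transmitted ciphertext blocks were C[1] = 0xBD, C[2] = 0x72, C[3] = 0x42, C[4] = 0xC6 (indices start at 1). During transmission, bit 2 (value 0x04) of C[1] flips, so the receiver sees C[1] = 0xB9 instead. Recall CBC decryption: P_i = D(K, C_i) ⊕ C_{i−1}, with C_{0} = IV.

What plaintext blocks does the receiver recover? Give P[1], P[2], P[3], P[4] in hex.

P[1] = 0x94, P[2] = 0xB9, P[3] = 0xA2, P[4] = 0x16

Only C[1] changed, to 0xB9. In CBC, a change in C_i garbles P_i and flips the same bit in P_{i+1}. Decrypting the received ciphertext:
P[1]: D(K, 0xB9) = 0x47; 0x47 ⊕ 0xD3 = 0x94.
P[2]: D(K, 0x72) = 0x00; 0x00 ⊕ 0xB9 = 0xB9.
P[3]: D(K, 0x42) = 0xD0; 0xD0 ⊕ 0x72 = 0xA2.
P[4]: D(K, 0xC6) = 0x54; 0x54 ⊕ 0x42 = 0x16.
Blocks that differ from the original plaintext: P[1], P[2].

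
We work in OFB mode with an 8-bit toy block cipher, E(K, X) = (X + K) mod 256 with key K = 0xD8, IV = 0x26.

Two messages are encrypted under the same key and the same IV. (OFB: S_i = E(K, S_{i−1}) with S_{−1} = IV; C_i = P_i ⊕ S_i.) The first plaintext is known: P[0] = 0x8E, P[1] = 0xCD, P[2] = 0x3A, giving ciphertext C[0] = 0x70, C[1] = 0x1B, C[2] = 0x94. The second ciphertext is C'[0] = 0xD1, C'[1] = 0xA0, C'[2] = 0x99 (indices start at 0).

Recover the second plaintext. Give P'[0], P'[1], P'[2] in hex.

In OFB with a reused IV, both messages share the same keystream S_i, so C_i ⊕ C'_i = P_i ⊕ P'_i and thus P'_i = P_i ⊕ C_i ⊕ C'_i.
P'[0]: 0x8E ⊕ 0x70 ⊕ 0xD1 = 0x2F.
P'[1]: 0xCD ⊕ 0x1B ⊕ 0xA0 = 0x76.
P'[2]: 0x3A ⊕ 0x94 ⊕ 0x99 = 0x37.

P'[0] = 0x2F, P'[1] = 0x76, P'[2] = 0x37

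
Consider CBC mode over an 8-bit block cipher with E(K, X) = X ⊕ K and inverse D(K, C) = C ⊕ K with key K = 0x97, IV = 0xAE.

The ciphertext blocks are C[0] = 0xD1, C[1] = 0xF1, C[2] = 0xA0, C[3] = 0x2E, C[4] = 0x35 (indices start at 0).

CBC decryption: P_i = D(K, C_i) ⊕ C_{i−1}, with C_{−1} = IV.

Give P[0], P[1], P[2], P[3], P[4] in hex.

P[0] = 0xE8, P[1] = 0xB7, P[2] = 0xC6, P[3] = 0x19, P[4] = 0x8C

P[0]: D(K, 0xD1) = 0x46; 0x46 ⊕ 0xAE = 0xE8.
P[1]: D(K, 0xF1) = 0x66; 0x66 ⊕ 0xD1 = 0xB7.
P[2]: D(K, 0xA0) = 0x37; 0x37 ⊕ 0xF1 = 0xC6.
P[3]: D(K, 0x2E) = 0xB9; 0xB9 ⊕ 0xA0 = 0x19.
P[4]: D(K, 0x35) = 0xA2; 0xA2 ⊕ 0x2E = 0x8C.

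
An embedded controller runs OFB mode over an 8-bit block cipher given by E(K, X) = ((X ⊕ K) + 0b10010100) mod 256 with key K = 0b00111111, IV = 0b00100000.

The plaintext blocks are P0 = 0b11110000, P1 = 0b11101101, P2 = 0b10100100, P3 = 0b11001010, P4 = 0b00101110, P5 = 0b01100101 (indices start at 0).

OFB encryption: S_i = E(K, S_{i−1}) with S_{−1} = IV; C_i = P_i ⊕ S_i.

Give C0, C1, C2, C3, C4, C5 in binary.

C0: S = E(K, 0b00100000) = 0b10110011; 0b11110000 ⊕ 0b10110011 = 0b01000011.
C1: S = E(K, 0b10110011) = 0b00100000; 0b11101101 ⊕ 0b00100000 = 0b11001101.
C2: S = E(K, 0b00100000) = 0b10110011; 0b10100100 ⊕ 0b10110011 = 0b00010111.
C3: S = E(K, 0b10110011) = 0b00100000; 0b11001010 ⊕ 0b00100000 = 0b11101010.
C4: S = E(K, 0b00100000) = 0b10110011; 0b00101110 ⊕ 0b10110011 = 0b10011101.
C5: S = E(K, 0b10110011) = 0b00100000; 0b01100101 ⊕ 0b00100000 = 0b01000101.

C0 = 0b01000011, C1 = 0b11001101, C2 = 0b00010111, C3 = 0b11101010, C4 = 0b10011101, C5 = 0b01000101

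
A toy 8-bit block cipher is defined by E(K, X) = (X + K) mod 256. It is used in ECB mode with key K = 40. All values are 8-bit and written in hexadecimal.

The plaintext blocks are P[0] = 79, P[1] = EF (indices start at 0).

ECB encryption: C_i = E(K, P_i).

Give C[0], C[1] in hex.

C[0]: E(K, 79) = B9.
C[1]: E(K, EF) = 2F.

C[0] = B9, C[1] = 2F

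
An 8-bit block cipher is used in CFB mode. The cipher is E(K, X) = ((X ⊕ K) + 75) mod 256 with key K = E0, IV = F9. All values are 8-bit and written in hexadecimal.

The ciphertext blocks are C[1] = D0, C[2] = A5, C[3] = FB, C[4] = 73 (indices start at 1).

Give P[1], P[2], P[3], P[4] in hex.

CFB decryption: P_i = C_i ⊕ E(K, C_{i−1}), with C_{0} = IV.
P[1]: E(K, F9) = 8E; D0 ⊕ 8E = 5E.
P[2]: E(K, D0) = A5; A5 ⊕ A5 = 00.
P[3]: E(K, A5) = BA; FB ⊕ BA = 41.
P[4]: E(K, FB) = 90; 73 ⊕ 90 = E3.

P[1] = 5E, P[2] = 00, P[3] = 41, P[4] = E3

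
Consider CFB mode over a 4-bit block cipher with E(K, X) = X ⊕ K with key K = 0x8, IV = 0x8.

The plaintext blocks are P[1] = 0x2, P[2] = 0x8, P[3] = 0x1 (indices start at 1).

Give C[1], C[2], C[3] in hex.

CFB encryption: C_i = P_i ⊕ E(K, C_{i−1}), with C_{0} = IV.
C[1]: E(K, 0x8) = 0x0; 0x2 ⊕ 0x0 = 0x2.
C[2]: E(K, 0x2) = 0xA; 0x8 ⊕ 0xA = 0x2.
C[3]: E(K, 0x2) = 0xA; 0x1 ⊕ 0xA = 0xB.

C[1] = 0x2, C[2] = 0x2, C[3] = 0xB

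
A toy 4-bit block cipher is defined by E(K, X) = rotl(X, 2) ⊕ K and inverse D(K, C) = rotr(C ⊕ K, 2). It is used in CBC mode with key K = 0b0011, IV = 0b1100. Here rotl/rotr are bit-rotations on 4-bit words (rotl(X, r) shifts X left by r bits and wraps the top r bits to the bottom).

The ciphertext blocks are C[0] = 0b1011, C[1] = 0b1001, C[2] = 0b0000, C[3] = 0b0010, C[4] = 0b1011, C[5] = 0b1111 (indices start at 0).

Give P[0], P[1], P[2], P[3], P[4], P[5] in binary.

CBC decryption: P_i = D(K, C_i) ⊕ C_{i−1}, with C_{−1} = IV.
P[0]: D(K, 0b1011) = 0b0010; 0b0010 ⊕ 0b1100 = 0b1110.
P[1]: D(K, 0b1001) = 0b1010; 0b1010 ⊕ 0b1011 = 0b0001.
P[2]: D(K, 0b0000) = 0b1100; 0b1100 ⊕ 0b1001 = 0b0101.
P[3]: D(K, 0b0010) = 0b0100; 0b0100 ⊕ 0b0000 = 0b0100.
P[4]: D(K, 0b1011) = 0b0010; 0b0010 ⊕ 0b0010 = 0b0000.
P[5]: D(K, 0b1111) = 0b0011; 0b0011 ⊕ 0b1011 = 0b1000.

P[0] = 0b1110, P[1] = 0b0001, P[2] = 0b0101, P[3] = 0b0100, P[4] = 0b0000, P[5] = 0b1000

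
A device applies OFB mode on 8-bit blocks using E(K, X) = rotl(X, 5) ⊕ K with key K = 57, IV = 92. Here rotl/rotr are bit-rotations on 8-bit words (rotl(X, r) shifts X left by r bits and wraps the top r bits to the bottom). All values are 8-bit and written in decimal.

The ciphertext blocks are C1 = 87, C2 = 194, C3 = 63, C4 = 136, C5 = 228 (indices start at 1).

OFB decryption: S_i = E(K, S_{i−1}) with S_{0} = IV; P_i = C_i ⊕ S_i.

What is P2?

P2 = 173

P1: S = E(K, 92) = 178; 87 ⊕ 178 = 229.
P2: S = E(K, 178) = 111; 194 ⊕ 111 = 173.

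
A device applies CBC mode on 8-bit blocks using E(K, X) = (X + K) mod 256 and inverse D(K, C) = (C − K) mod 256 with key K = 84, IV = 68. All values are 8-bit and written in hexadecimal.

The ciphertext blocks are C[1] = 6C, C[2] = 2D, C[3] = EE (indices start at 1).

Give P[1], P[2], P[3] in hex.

P[1] = 80, P[2] = C5, P[3] = 47

CBC decryption: P_i = D(K, C_i) ⊕ C_{i−1}, with C_{0} = IV.
P[1]: D(K, 6C) = E8; E8 ⊕ 68 = 80.
P[2]: D(K, 2D) = A9; A9 ⊕ 6C = C5.
P[3]: D(K, EE) = 6A; 6A ⊕ 2D = 47.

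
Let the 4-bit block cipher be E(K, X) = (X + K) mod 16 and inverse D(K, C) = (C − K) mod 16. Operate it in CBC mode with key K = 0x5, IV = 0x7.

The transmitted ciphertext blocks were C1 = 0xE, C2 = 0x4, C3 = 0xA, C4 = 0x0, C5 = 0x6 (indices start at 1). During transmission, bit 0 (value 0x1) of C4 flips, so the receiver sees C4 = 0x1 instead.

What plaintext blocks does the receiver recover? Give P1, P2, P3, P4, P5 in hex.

P1 = 0xE, P2 = 0x1, P3 = 0x1, P4 = 0x6, P5 = 0x0

CBC decryption: P_i = D(K, C_i) ⊕ C_{i−1}, with C_{0} = IV.
Only C4 changed, to 0x1. In CBC, a change in C_i garbles P_i and flips the same bit in P_{i+1}. Decrypting the received ciphertext:
P1: D(K, 0xE) = 0x9; 0x9 ⊕ 0x7 = 0xE.
P2: D(K, 0x4) = 0xF; 0xF ⊕ 0xE = 0x1.
P3: D(K, 0xA) = 0x5; 0x5 ⊕ 0x4 = 0x1.
P4: D(K, 0x1) = 0xC; 0xC ⊕ 0xA = 0x6.
P5: D(K, 0x6) = 0x1; 0x1 ⊕ 0x1 = 0x0.
Blocks that differ from the original plaintext: P4, P5.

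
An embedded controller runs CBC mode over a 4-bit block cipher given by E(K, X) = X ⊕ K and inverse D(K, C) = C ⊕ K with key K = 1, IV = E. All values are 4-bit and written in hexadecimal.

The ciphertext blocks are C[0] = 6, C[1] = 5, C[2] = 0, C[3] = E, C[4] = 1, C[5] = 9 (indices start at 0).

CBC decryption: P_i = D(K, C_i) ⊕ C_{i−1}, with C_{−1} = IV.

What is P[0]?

P[0] = 9

P[0]: D(K, 6) = 7; 7 ⊕ E = 9.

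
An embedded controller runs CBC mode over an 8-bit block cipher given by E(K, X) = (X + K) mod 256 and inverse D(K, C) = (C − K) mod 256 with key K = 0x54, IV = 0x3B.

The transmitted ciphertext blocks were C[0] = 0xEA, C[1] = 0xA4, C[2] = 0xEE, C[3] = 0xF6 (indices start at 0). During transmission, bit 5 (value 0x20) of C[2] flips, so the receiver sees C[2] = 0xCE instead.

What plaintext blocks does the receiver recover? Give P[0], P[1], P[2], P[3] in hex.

P[0] = 0xAD, P[1] = 0xBA, P[2] = 0xDE, P[3] = 0x6C

CBC decryption: P_i = D(K, C_i) ⊕ C_{i−1}, with C_{−1} = IV.
Only C[2] changed, to 0xCE. In CBC, a change in C_i garbles P_i and flips the same bit in P_{i+1}. Decrypting the received ciphertext:
P[0]: D(K, 0xEA) = 0x96; 0x96 ⊕ 0x3B = 0xAD.
P[1]: D(K, 0xA4) = 0x50; 0x50 ⊕ 0xEA = 0xBA.
P[2]: D(K, 0xCE) = 0x7A; 0x7A ⊕ 0xA4 = 0xDE.
P[3]: D(K, 0xF6) = 0xA2; 0xA2 ⊕ 0xCE = 0x6C.
Blocks that differ from the original plaintext: P[2], P[3].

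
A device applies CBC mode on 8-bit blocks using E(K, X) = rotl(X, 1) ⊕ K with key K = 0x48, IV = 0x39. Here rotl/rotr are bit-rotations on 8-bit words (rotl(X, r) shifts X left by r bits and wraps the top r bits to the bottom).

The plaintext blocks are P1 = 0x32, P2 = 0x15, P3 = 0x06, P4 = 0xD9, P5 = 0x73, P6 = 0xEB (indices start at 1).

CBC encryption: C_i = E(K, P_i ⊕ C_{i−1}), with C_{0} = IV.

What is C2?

C1: P1 ⊕ 0x39 = 0x0B; E(K, 0x0B) = 0x5E.
C2: P2 ⊕ 0x5E = 0x4B; E(K, 0x4B) = 0xDE.

C2 = 0xDE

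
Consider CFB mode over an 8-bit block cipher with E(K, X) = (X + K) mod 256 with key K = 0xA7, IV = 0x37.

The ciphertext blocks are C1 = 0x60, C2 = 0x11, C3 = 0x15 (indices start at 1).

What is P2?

CFB decryption: P_i = C_i ⊕ E(K, C_{i−1}), with C_{0} = IV.
P2: E(K, 0x60) = 0x07; 0x11 ⊕ 0x07 = 0x16.

P2 = 0x16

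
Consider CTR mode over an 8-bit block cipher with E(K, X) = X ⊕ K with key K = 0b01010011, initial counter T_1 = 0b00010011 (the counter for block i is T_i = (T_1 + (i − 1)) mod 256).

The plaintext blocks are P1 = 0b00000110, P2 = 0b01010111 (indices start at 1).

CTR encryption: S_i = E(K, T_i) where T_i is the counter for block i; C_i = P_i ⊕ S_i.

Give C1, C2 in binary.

C1 = 0b01000110, C2 = 0b00010000

C1: T = 0b00010011, S = E(K, T) = 0b01000000; 0b00000110 ⊕ 0b01000000 = 0b01000110.
C2: T = 0b00010100, S = E(K, T) = 0b01000111; 0b01010111 ⊕ 0b01000111 = 0b00010000.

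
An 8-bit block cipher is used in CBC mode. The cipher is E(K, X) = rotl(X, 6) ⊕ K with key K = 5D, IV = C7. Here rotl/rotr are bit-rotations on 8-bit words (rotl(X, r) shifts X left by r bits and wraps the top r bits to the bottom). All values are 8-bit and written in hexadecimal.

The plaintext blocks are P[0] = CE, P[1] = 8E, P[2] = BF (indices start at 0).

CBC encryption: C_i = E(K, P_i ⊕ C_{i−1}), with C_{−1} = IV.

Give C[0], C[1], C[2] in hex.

C[0] = 1F, C[1] = 39, C[2] = FC

C[0]: P[0] ⊕ C7 = 09; E(K, 09) = 1F.
C[1]: P[1] ⊕ 1F = 91; E(K, 91) = 39.
C[2]: P[2] ⊕ 39 = 86; E(K, 86) = FC.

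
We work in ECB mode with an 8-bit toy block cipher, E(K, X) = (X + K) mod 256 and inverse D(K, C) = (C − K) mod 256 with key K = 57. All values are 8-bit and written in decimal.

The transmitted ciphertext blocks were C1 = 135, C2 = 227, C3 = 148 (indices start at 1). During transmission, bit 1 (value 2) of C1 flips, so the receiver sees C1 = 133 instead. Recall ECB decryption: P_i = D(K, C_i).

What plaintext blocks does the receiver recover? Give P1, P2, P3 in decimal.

Only C1 changed, to 133. In ECB, a change in C_i affects only P_i. Decrypting the received ciphertext:
P1: D(K, 133) = 76.
P2: D(K, 227) = 170.
P3: D(K, 148) = 91.
Blocks that differ from the original plaintext: P1.

P1 = 76, P2 = 170, P3 = 91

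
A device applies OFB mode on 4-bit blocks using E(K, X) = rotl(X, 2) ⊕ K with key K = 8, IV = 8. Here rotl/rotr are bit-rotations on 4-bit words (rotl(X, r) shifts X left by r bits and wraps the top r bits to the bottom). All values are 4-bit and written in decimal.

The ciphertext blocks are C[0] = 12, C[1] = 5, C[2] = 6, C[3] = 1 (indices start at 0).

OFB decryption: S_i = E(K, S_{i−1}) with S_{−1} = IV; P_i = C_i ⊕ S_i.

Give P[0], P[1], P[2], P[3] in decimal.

P[0]: S = E(K, 8) = 10; 12 ⊕ 10 = 6.
P[1]: S = E(K, 10) = 2; 5 ⊕ 2 = 7.
P[2]: S = E(K, 2) = 0; 6 ⊕ 0 = 6.
P[3]: S = E(K, 0) = 8; 1 ⊕ 8 = 9.

P[0] = 6, P[1] = 7, P[2] = 6, P[3] = 9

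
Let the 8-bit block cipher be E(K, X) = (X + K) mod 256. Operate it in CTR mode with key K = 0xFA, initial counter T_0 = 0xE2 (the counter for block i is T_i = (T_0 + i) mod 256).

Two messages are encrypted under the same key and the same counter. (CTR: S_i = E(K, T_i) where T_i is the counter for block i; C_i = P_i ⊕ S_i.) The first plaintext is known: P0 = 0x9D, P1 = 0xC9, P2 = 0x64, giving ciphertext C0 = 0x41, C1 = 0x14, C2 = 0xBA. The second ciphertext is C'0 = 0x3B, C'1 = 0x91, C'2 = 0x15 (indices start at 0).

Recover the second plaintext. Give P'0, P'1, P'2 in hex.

P'0 = 0xE7, P'1 = 0x4C, P'2 = 0xCB

In CTR with a reused counter, both messages share the same keystream S_i, so C_i ⊕ C'_i = P_i ⊕ P'_i and thus P'_i = P_i ⊕ C_i ⊕ C'_i.
P'0: 0x9D ⊕ 0x41 ⊕ 0x3B = 0xE7.
P'1: 0xC9 ⊕ 0x14 ⊕ 0x91 = 0x4C.
P'2: 0x64 ⊕ 0xBA ⊕ 0x15 = 0xCB.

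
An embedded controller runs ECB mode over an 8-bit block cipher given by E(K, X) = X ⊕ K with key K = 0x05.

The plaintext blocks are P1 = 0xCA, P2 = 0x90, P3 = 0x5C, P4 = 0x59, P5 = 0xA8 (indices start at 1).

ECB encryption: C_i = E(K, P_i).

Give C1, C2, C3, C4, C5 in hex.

C1 = 0xCF, C2 = 0x95, C3 = 0x59, C4 = 0x5C, C5 = 0xAD

C1: E(K, 0xCA) = 0xCF.
C2: E(K, 0x90) = 0x95.
C3: E(K, 0x5C) = 0x59.
C4: E(K, 0x59) = 0x5C.
C5: E(K, 0xA8) = 0xAD.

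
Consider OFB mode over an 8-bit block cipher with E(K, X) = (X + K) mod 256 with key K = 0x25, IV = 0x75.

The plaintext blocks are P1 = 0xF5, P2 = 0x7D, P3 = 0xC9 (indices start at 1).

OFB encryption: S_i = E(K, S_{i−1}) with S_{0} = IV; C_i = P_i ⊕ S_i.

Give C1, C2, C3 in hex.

C1: S = E(K, 0x75) = 0x9A; 0xF5 ⊕ 0x9A = 0x6F.
C2: S = E(K, 0x9A) = 0xBF; 0x7D ⊕ 0xBF = 0xC2.
C3: S = E(K, 0xBF) = 0xE4; 0xC9 ⊕ 0xE4 = 0x2D.

C1 = 0x6F, C2 = 0xC2, C3 = 0x2D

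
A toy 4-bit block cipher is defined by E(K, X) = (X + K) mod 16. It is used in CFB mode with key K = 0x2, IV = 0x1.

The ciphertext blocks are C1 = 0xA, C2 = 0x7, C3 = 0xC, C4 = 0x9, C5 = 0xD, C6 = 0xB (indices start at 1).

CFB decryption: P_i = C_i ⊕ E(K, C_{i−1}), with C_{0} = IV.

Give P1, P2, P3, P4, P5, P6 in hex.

P1 = 0x9, P2 = 0xB, P3 = 0x5, P4 = 0x7, P5 = 0x6, P6 = 0x4

P1: E(K, 0x1) = 0x3; 0xA ⊕ 0x3 = 0x9.
P2: E(K, 0xA) = 0xC; 0x7 ⊕ 0xC = 0xB.
P3: E(K, 0x7) = 0x9; 0xC ⊕ 0x9 = 0x5.
P4: E(K, 0xC) = 0xE; 0x9 ⊕ 0xE = 0x7.
P5: E(K, 0x9) = 0xB; 0xD ⊕ 0xB = 0x6.
P6: E(K, 0xD) = 0xF; 0xB ⊕ 0xF = 0x4.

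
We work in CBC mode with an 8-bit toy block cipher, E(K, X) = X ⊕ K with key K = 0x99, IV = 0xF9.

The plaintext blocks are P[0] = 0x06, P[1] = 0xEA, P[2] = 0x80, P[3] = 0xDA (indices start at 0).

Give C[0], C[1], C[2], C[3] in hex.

C[0] = 0x66, C[1] = 0x15, C[2] = 0x0C, C[3] = 0x4F

CBC encryption: C_i = E(K, P_i ⊕ C_{i−1}), with C_{−1} = IV.
C[0]: P[0] ⊕ 0xF9 = 0xFF; E(K, 0xFF) = 0x66.
C[1]: P[1] ⊕ 0x66 = 0x8C; E(K, 0x8C) = 0x15.
C[2]: P[2] ⊕ 0x15 = 0x95; E(K, 0x95) = 0x0C.
C[3]: P[3] ⊕ 0x0C = 0xD6; E(K, 0xD6) = 0x4F.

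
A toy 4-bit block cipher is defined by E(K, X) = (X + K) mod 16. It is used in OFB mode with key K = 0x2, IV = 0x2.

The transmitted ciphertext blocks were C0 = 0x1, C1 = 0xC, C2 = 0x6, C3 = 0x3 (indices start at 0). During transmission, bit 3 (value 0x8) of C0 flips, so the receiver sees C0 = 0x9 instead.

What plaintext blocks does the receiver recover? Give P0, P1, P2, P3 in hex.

OFB decryption: S_i = E(K, S_{i−1}) with S_{−1} = IV; P_i = C_i ⊕ S_i.
Only C0 changed, to 0x9. In OFB, a change in C_i flips the same bit in P_i only; the keystream is unaffected. Decrypting the received ciphertext:
P0: S = E(K, 0x2) = 0x4; 0x9 ⊕ 0x4 = 0xD.
P1: S = E(K, 0x4) = 0x6; 0xC ⊕ 0x6 = 0xA.
P2: S = E(K, 0x6) = 0x8; 0x6 ⊕ 0x8 = 0xE.
P3: S = E(K, 0x8) = 0xA; 0x3 ⊕ 0xA = 0x9.
Blocks that differ from the original plaintext: P0.

P0 = 0xD, P1 = 0xA, P2 = 0xE, P3 = 0x9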